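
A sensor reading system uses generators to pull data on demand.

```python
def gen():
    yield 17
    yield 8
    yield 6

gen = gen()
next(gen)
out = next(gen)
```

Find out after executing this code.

Step 1: gen() creates a generator.
Step 2: next(gen) yields 17 (consumed and discarded).
Step 3: next(gen) yields 8, assigned to out.
Therefore out = 8.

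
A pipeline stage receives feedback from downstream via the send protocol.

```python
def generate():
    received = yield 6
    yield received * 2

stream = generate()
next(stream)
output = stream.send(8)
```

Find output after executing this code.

Step 1: next(stream) advances to first yield, producing 6.
Step 2: send(8) resumes, received = 8.
Step 3: yield received * 2 = 8 * 2 = 16.
Therefore output = 16.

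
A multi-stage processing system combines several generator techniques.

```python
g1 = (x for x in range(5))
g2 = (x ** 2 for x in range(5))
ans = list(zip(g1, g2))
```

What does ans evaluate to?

Step 1: g1 produces [0, 1, 2, 3, 4].
Step 2: g2 produces [0, 1, 4, 9, 16].
Step 3: zip pairs them: [(0, 0), (1, 1), (2, 4), (3, 9), (4, 16)].
Therefore ans = [(0, 0), (1, 1), (2, 4), (3, 9), (4, 16)].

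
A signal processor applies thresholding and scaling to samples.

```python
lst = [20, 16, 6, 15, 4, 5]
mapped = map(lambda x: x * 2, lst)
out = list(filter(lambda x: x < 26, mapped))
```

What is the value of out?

Step 1: Map x * 2:
  20 -> 40
  16 -> 32
  6 -> 12
  15 -> 30
  4 -> 8
  5 -> 10
Step 2: Filter for < 26:
  40: removed
  32: removed
  12: kept
  30: removed
  8: kept
  10: kept
Therefore out = [12, 8, 10].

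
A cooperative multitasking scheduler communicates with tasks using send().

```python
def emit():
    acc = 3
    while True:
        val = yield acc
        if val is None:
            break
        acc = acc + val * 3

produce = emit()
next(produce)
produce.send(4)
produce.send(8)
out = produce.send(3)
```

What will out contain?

Step 1: next() -> yield acc=3.
Step 2: send(4) -> val=4, acc = 3 + 4*3 = 15, yield 15.
Step 3: send(8) -> val=8, acc = 15 + 8*3 = 39, yield 39.
Step 4: send(3) -> val=3, acc = 39 + 3*3 = 48, yield 48.
Therefore out = 48.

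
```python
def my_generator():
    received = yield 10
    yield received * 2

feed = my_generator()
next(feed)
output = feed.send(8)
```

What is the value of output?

Step 1: next(feed) advances to first yield, producing 10.
Step 2: send(8) resumes, received = 8.
Step 3: yield received * 2 = 8 * 2 = 16.
Therefore output = 16.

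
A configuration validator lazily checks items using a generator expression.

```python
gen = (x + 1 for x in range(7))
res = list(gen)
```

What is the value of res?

Step 1: For each x in range(7), compute x+1:
  x=0: 0+1 = 1
  x=1: 1+1 = 2
  x=2: 2+1 = 3
  x=3: 3+1 = 4
  x=4: 4+1 = 5
  x=5: 5+1 = 6
  x=6: 6+1 = 7
Therefore res = [1, 2, 3, 4, 5, 6, 7].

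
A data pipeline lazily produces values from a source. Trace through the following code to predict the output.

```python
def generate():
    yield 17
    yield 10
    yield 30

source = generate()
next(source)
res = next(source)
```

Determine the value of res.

Step 1: generate() creates a generator.
Step 2: next(source) yields 17 (consumed and discarded).
Step 3: next(source) yields 10, assigned to res.
Therefore res = 10.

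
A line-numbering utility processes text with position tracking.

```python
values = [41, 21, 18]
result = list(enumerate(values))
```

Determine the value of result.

Step 1: enumerate pairs each element with its index:
  (0, 41)
  (1, 21)
  (2, 18)
Therefore result = [(0, 41), (1, 21), (2, 18)].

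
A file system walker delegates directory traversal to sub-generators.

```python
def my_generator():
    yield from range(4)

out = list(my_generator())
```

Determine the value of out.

Step 1: yield from delegates to the iterable, yielding each element.
Step 2: Collected values: [0, 1, 2, 3].
Therefore out = [0, 1, 2, 3].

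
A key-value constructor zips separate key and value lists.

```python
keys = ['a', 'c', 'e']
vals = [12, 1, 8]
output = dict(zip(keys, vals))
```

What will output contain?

Step 1: zip pairs keys with values:
  'a' -> 12
  'c' -> 1
  'e' -> 8
Therefore output = {'a': 12, 'c': 1, 'e': 8}.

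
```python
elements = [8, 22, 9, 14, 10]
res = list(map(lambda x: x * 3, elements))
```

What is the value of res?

Step 1: Apply lambda x: x * 3 to each element:
  8 -> 24
  22 -> 66
  9 -> 27
  14 -> 42
  10 -> 30
Therefore res = [24, 66, 27, 42, 30].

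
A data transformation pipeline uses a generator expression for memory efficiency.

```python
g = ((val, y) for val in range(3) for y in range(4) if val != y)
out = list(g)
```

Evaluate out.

Step 1: Nested generator over range(3) x range(4) where val != y:
  (0, 0): excluded (val == y)
  (0, 1): included
  (0, 2): included
  (0, 3): included
  (1, 0): included
  (1, 1): excluded (val == y)
  (1, 2): included
  (1, 3): included
  (2, 0): included
  (2, 1): included
  (2, 2): excluded (val == y)
  (2, 3): included
Therefore out = [(0, 1), (0, 2), (0, 3), (1, 0), (1, 2), (1, 3), (2, 0), (2, 1), (2, 3)].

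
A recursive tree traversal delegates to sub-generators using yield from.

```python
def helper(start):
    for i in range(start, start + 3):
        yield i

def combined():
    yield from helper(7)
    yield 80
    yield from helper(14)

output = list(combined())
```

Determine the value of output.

Step 1: combined() delegates to helper(7):
  yield 7
  yield 8
  yield 9
Step 2: yield 80
Step 3: Delegates to helper(14):
  yield 14
  yield 15
  yield 16
Therefore output = [7, 8, 9, 80, 14, 15, 16].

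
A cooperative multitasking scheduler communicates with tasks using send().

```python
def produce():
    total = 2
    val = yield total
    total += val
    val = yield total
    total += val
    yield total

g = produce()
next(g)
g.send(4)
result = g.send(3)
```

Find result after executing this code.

Step 1: next() -> yield total=2.
Step 2: send(4) -> val=4, total = 2+4 = 6, yield 6.
Step 3: send(3) -> val=3, total = 6+3 = 9, yield 9.
Therefore result = 9.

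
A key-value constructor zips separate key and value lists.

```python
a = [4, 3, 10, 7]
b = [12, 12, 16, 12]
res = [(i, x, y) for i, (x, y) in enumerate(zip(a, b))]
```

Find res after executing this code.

Step 1: enumerate(zip(a, b)) gives index with paired elements:
  i=0: (4, 12)
  i=1: (3, 12)
  i=2: (10, 16)
  i=3: (7, 12)
Therefore res = [(0, 4, 12), (1, 3, 12), (2, 10, 16), (3, 7, 12)].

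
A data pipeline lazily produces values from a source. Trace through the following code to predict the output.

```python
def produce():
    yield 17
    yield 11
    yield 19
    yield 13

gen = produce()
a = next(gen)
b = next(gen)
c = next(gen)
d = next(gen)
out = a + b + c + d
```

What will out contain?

Step 1: Create generator and consume all values:
  a = next(gen) = 17
  b = next(gen) = 11
  c = next(gen) = 19
  d = next(gen) = 13
Step 2: out = 17 + 11 + 19 + 13 = 60.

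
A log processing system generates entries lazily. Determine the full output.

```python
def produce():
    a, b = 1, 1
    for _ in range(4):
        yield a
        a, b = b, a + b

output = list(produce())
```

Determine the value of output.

Step 1: Fibonacci-like sequence starting with a=1, b=1:
  Iteration 1: yield a=1, then a,b = 1,2
  Iteration 2: yield a=1, then a,b = 2,3
  Iteration 3: yield a=2, then a,b = 3,5
  Iteration 4: yield a=3, then a,b = 5,8
Therefore output = [1, 1, 2, 3].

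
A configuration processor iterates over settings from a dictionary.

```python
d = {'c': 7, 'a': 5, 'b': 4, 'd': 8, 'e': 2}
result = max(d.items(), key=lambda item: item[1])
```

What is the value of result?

Step 1: Find item with maximum value:
  ('c', 7)
  ('a', 5)
  ('b', 4)
  ('d', 8)
  ('e', 2)
Step 2: Maximum value is 8 at key 'd'.
Therefore result = ('d', 8).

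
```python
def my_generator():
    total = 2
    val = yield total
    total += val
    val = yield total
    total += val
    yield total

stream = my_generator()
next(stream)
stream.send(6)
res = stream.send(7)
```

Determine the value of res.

Step 1: next() -> yield total=2.
Step 2: send(6) -> val=6, total = 2+6 = 8, yield 8.
Step 3: send(7) -> val=7, total = 8+7 = 15, yield 15.
Therefore res = 15.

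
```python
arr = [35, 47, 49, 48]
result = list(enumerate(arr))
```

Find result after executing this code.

Step 1: enumerate pairs each element with its index:
  (0, 35)
  (1, 47)
  (2, 49)
  (3, 48)
Therefore result = [(0, 35), (1, 47), (2, 49), (3, 48)].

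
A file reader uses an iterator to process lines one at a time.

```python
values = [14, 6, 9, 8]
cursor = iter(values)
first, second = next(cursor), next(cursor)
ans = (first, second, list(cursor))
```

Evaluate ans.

Step 1: Create iterator over [14, 6, 9, 8].
Step 2: first = 14, second = 6.
Step 3: Remaining elements: [9, 8].
Therefore ans = (14, 6, [9, 8]).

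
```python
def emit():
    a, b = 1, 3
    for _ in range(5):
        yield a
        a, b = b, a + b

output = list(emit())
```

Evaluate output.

Step 1: Fibonacci-like sequence starting with a=1, b=3:
  Iteration 1: yield a=1, then a,b = 3,4
  Iteration 2: yield a=3, then a,b = 4,7
  Iteration 3: yield a=4, then a,b = 7,11
  Iteration 4: yield a=7, then a,b = 11,18
  Iteration 5: yield a=11, then a,b = 18,29
Therefore output = [1, 3, 4, 7, 11].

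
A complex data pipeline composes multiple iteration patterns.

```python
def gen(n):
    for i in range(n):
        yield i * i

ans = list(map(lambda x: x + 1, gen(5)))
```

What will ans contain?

Step 1: gen(5) yields squares: [0, 1, 4, 9, 16].
Step 2: map adds 1 to each: [1, 2, 5, 10, 17].
Therefore ans = [1, 2, 5, 10, 17].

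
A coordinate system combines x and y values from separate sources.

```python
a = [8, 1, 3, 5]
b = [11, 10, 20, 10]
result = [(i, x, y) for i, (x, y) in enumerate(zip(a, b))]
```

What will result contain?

Step 1: enumerate(zip(a, b)) gives index with paired elements:
  i=0: (8, 11)
  i=1: (1, 10)
  i=2: (3, 20)
  i=3: (5, 10)
Therefore result = [(0, 8, 11), (1, 1, 10), (2, 3, 20), (3, 5, 10)].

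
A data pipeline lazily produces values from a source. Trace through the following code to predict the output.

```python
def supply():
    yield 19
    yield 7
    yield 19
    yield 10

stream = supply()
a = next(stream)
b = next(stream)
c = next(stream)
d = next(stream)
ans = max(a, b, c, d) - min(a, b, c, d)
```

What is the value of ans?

Step 1: Create generator and consume all values:
  a = next(stream) = 19
  b = next(stream) = 7
  c = next(stream) = 19
  d = next(stream) = 10
Step 2: max = 19, min = 7, ans = 19 - 7 = 12.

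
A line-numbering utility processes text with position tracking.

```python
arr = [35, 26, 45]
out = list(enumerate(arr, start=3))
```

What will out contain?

Step 1: enumerate with start=3:
  (3, 35)
  (4, 26)
  (5, 45)
Therefore out = [(3, 35), (4, 26), (5, 45)].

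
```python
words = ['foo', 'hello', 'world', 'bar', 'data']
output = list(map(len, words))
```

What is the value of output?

Step 1: Map len() to each word:
  'foo' -> 3
  'hello' -> 5
  'world' -> 5
  'bar' -> 3
  'data' -> 4
Therefore output = [3, 5, 5, 3, 4].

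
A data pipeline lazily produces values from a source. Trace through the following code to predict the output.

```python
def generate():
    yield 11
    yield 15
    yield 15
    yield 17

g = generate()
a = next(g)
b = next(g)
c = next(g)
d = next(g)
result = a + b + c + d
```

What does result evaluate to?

Step 1: Create generator and consume all values:
  a = next(g) = 11
  b = next(g) = 15
  c = next(g) = 15
  d = next(g) = 17
Step 2: result = 11 + 15 + 15 + 17 = 58.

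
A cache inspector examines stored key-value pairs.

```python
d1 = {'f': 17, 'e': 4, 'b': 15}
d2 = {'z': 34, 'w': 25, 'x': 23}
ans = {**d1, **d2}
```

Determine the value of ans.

Step 1: Merge d1 and d2 (d2 values override on key conflicts).
Step 2: d1 has keys ['f', 'e', 'b'], d2 has keys ['z', 'w', 'x'].
Therefore ans = {'f': 17, 'e': 4, 'b': 15, 'z': 34, 'w': 25, 'x': 23}.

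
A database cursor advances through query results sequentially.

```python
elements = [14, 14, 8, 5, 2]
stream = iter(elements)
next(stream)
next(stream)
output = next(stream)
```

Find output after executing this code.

Step 1: Create iterator over [14, 14, 8, 5, 2].
Step 2: next() consumes 14.
Step 3: next() consumes 14.
Step 4: next() returns 8.
Therefore output = 8.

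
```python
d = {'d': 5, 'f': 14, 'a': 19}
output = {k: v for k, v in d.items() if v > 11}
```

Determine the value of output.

Step 1: Filter items where value > 11:
  'd': 5 <= 11: removed
  'f': 14 > 11: kept
  'a': 19 > 11: kept
Therefore output = {'f': 14, 'a': 19}.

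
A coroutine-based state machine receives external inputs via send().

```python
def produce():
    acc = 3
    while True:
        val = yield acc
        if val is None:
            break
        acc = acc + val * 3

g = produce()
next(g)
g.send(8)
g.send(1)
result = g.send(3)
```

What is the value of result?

Step 1: next() -> yield acc=3.
Step 2: send(8) -> val=8, acc = 3 + 8*3 = 27, yield 27.
Step 3: send(1) -> val=1, acc = 27 + 1*3 = 30, yield 30.
Step 4: send(3) -> val=3, acc = 30 + 3*3 = 39, yield 39.
Therefore result = 39.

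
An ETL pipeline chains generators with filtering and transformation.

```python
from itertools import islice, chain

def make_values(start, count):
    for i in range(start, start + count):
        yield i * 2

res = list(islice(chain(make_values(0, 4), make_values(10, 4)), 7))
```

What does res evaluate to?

Step 1: make_values(0, 4) yields [0, 2, 4, 6].
Step 2: make_values(10, 4) yields [20, 22, 24, 26].
Step 3: chain concatenates: [0, 2, 4, 6, 20, 22, 24, 26].
Step 4: islice takes first 7: [0, 2, 4, 6, 20, 22, 24].
Therefore res = [0, 2, 4, 6, 20, 22, 24].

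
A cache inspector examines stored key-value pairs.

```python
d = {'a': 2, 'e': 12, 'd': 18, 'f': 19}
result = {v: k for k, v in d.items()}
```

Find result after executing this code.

Step 1: Invert dict (swap keys and values):
  'a': 2 -> 2: 'a'
  'e': 12 -> 12: 'e'
  'd': 18 -> 18: 'd'
  'f': 19 -> 19: 'f'
Therefore result = {2: 'a', 12: 'e', 18: 'd', 19: 'f'}.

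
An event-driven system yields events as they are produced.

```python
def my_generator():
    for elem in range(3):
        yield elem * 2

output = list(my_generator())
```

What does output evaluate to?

Step 1: For each elem in range(3), yield elem * 2:
  elem=0: yield 0 * 2 = 0
  elem=1: yield 1 * 2 = 2
  elem=2: yield 2 * 2 = 4
Therefore output = [0, 2, 4].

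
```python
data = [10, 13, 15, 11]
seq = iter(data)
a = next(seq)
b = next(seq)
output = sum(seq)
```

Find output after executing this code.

Step 1: Create iterator over [10, 13, 15, 11].
Step 2: a = next() = 10, b = next() = 13.
Step 3: sum() of remaining [15, 11] = 26.
Therefore output = 26.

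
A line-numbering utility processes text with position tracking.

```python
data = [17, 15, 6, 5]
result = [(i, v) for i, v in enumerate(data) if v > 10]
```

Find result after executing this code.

Step 1: Filter enumerate([17, 15, 6, 5]) keeping v > 10:
  (0, 17): 17 > 10, included
  (1, 15): 15 > 10, included
  (2, 6): 6 <= 10, excluded
  (3, 5): 5 <= 10, excluded
Therefore result = [(0, 17), (1, 15)].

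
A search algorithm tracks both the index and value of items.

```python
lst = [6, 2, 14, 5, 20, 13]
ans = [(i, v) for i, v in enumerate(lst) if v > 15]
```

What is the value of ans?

Step 1: Filter enumerate([6, 2, 14, 5, 20, 13]) keeping v > 15:
  (0, 6): 6 <= 15, excluded
  (1, 2): 2 <= 15, excluded
  (2, 14): 14 <= 15, excluded
  (3, 5): 5 <= 15, excluded
  (4, 20): 20 > 15, included
  (5, 13): 13 <= 15, excluded
Therefore ans = [(4, 20)].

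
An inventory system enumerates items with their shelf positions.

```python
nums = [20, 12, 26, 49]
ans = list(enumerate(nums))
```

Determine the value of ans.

Step 1: enumerate pairs each element with its index:
  (0, 20)
  (1, 12)
  (2, 26)
  (3, 49)
Therefore ans = [(0, 20), (1, 12), (2, 26), (3, 49)].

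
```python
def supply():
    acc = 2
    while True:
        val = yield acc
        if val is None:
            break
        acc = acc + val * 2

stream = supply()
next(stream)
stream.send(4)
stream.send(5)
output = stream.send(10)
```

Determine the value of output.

Step 1: next() -> yield acc=2.
Step 2: send(4) -> val=4, acc = 2 + 4*2 = 10, yield 10.
Step 3: send(5) -> val=5, acc = 10 + 5*2 = 20, yield 20.
Step 4: send(10) -> val=10, acc = 20 + 10*2 = 40, yield 40.
Therefore output = 40.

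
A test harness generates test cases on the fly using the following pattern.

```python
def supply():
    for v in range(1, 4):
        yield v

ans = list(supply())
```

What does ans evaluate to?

Step 1: The generator yields each value from range(1, 4).
Step 2: list() consumes all yields: [1, 2, 3].
Therefore ans = [1, 2, 3].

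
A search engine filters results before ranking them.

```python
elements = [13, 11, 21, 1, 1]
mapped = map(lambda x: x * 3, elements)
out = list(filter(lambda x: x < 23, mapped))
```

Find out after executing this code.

Step 1: Map x * 3:
  13 -> 39
  11 -> 33
  21 -> 63
  1 -> 3
  1 -> 3
Step 2: Filter for < 23:
  39: removed
  33: removed
  63: removed
  3: kept
  3: kept
Therefore out = [3, 3].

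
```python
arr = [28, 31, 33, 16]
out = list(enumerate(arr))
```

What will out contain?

Step 1: enumerate pairs each element with its index:
  (0, 28)
  (1, 31)
  (2, 33)
  (3, 16)
Therefore out = [(0, 28), (1, 31), (2, 33), (3, 16)].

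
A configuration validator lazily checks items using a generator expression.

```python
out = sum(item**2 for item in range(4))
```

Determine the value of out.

Step 1: Compute item**2 for each item in range(4):
  item=0: 0**2 = 0
  item=1: 1**2 = 1
  item=2: 2**2 = 4
  item=3: 3**2 = 9
Step 2: sum = 0 + 1 + 4 + 9 = 14.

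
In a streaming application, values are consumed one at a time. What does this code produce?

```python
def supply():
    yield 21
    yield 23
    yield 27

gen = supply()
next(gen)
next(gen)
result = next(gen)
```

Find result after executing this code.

Step 1: supply() creates a generator.
Step 2: next(gen) yields 21 (consumed and discarded).
Step 3: next(gen) yields 23 (consumed and discarded).
Step 4: next(gen) yields 27, assigned to result.
Therefore result = 27.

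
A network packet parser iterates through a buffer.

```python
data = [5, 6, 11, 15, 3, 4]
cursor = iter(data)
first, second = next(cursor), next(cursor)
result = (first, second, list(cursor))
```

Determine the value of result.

Step 1: Create iterator over [5, 6, 11, 15, 3, 4].
Step 2: first = 5, second = 6.
Step 3: Remaining elements: [11, 15, 3, 4].
Therefore result = (5, 6, [11, 15, 3, 4]).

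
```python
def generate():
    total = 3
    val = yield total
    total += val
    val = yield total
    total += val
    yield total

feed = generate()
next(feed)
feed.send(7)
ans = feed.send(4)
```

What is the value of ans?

Step 1: next() -> yield total=3.
Step 2: send(7) -> val=7, total = 3+7 = 10, yield 10.
Step 3: send(4) -> val=4, total = 10+4 = 14, yield 14.
Therefore ans = 14.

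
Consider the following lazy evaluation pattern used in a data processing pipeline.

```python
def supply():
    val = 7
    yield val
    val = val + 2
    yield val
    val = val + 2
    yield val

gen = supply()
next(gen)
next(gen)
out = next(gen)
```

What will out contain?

Step 1: Trace through generator execution:
  Yield 1: val starts at 7, yield 7
  Yield 2: val = 7 + 2 = 9, yield 9
  Yield 3: val = 9 + 2 = 11, yield 11
Step 2: First next() gets 7, second next() gets the second value, third next() yields 11.
Therefore out = 11.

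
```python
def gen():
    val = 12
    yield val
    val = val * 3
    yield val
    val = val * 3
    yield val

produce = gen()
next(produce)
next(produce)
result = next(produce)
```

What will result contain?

Step 1: Trace through generator execution:
  Yield 1: val starts at 12, yield 12
  Yield 2: val = 12 * 3 = 36, yield 36
  Yield 3: val = 36 * 3 = 108, yield 108
Step 2: First next() gets 12, second next() gets the second value, third next() yields 108.
Therefore result = 108.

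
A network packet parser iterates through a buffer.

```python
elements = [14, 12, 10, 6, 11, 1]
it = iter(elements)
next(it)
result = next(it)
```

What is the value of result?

Step 1: Create iterator over [14, 12, 10, 6, 11, 1].
Step 2: next() consumes 14.
Step 3: next() returns 12.
Therefore result = 12.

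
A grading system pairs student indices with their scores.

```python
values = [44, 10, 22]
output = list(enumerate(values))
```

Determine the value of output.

Step 1: enumerate pairs each element with its index:
  (0, 44)
  (1, 10)
  (2, 22)
Therefore output = [(0, 44), (1, 10), (2, 22)].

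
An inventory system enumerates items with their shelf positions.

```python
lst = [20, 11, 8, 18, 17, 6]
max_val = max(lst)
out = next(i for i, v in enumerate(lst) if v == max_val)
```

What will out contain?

Step 1: max([20, 11, 8, 18, 17, 6]) = 20.
Step 2: Find first index where value == 20:
  Index 0: 20 == 20, found!
Therefore out = 0.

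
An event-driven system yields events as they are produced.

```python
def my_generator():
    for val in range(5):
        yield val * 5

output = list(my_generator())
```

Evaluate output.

Step 1: For each val in range(5), yield val * 5:
  val=0: yield 0 * 5 = 0
  val=1: yield 1 * 5 = 5
  val=2: yield 2 * 5 = 10
  val=3: yield 3 * 5 = 15
  val=4: yield 4 * 5 = 20
Therefore output = [0, 5, 10, 15, 20].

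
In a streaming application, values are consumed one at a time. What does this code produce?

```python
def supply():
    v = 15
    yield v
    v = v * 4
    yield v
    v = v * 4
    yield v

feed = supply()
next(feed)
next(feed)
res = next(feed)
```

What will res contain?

Step 1: Trace through generator execution:
  Yield 1: v starts at 15, yield 15
  Yield 2: v = 15 * 4 = 60, yield 60
  Yield 3: v = 60 * 4 = 240, yield 240
Step 2: First next() gets 15, second next() gets the second value, third next() yields 240.
Therefore res = 240.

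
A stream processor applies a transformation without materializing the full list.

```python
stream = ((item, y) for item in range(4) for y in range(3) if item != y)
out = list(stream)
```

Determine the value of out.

Step 1: Nested generator over range(4) x range(3) where item != y:
  (0, 0): excluded (item == y)
  (0, 1): included
  (0, 2): included
  (1, 0): included
  (1, 1): excluded (item == y)
  (1, 2): included
  (2, 0): included
  (2, 1): included
  (2, 2): excluded (item == y)
  (3, 0): included
  (3, 1): included
  (3, 2): included
Therefore out = [(0, 1), (0, 2), (1, 0), (1, 2), (2, 0), (2, 1), (3, 0), (3, 1), (3, 2)].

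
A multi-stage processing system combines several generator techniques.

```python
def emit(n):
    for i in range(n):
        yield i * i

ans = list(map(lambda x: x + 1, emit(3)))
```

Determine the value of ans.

Step 1: emit(3) yields squares: [0, 1, 4].
Step 2: map adds 1 to each: [1, 2, 5].
Therefore ans = [1, 2, 5].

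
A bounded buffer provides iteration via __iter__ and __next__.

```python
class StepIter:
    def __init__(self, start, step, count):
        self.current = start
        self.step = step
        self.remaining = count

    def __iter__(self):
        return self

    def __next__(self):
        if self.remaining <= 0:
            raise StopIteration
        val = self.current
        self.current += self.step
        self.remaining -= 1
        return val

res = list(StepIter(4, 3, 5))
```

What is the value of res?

Step 1: StepIter starts at 4, increments by 3, for 5 steps:
  Yield 4, then current += 3
  Yield 7, then current += 3
  Yield 10, then current += 3
  Yield 13, then current += 3
  Yield 16, then current += 3
Therefore res = [4, 7, 10, 13, 16].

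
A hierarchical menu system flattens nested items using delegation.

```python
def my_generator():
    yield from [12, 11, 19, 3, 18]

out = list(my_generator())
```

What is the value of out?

Step 1: yield from delegates to the iterable, yielding each element.
Step 2: Collected values: [12, 11, 19, 3, 18].
Therefore out = [12, 11, 19, 3, 18].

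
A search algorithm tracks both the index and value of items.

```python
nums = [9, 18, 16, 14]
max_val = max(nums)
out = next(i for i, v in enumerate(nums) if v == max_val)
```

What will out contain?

Step 1: max([9, 18, 16, 14]) = 18.
Step 2: Find first index where value == 18:
  Index 0: 9 != 18
  Index 1: 18 == 18, found!
Therefore out = 1.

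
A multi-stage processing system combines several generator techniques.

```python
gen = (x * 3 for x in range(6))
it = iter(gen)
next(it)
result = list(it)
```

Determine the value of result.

Step 1: Generator produces [0, 3, 6, 9, 12, 15].
Step 2: next(it) consumes first element (0).
Step 3: list(it) collects remaining: [3, 6, 9, 12, 15].
Therefore result = [3, 6, 9, 12, 15].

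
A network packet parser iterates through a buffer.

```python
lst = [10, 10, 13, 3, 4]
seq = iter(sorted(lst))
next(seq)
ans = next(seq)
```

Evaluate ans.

Step 1: sorted([10, 10, 13, 3, 4]) = [3, 4, 10, 10, 13].
Step 2: Create iterator and skip 1 elements.
Step 3: next() returns 4.
Therefore ans = 4.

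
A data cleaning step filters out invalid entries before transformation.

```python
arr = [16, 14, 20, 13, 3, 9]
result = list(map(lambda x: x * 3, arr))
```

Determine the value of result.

Step 1: Apply lambda x: x * 3 to each element:
  16 -> 48
  14 -> 42
  20 -> 60
  13 -> 39
  3 -> 9
  9 -> 27
Therefore result = [48, 42, 60, 39, 9, 27].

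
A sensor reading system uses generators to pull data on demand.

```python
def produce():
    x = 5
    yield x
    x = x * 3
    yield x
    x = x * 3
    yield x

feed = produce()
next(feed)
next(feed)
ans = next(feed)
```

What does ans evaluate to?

Step 1: Trace through generator execution:
  Yield 1: x starts at 5, yield 5
  Yield 2: x = 5 * 3 = 15, yield 15
  Yield 3: x = 15 * 3 = 45, yield 45
Step 2: First next() gets 5, second next() gets the second value, third next() yields 45.
Therefore ans = 45.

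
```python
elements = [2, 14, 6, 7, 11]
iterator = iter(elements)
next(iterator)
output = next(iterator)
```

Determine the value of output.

Step 1: Create iterator over [2, 14, 6, 7, 11].
Step 2: next() consumes 2.
Step 3: next() returns 14.
Therefore output = 14.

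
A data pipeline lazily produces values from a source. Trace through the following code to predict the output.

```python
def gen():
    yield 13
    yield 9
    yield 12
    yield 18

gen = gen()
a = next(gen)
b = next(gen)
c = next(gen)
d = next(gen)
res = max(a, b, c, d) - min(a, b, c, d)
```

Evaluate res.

Step 1: Create generator and consume all values:
  a = next(gen) = 13
  b = next(gen) = 9
  c = next(gen) = 12
  d = next(gen) = 18
Step 2: max = 18, min = 9, res = 18 - 9 = 9.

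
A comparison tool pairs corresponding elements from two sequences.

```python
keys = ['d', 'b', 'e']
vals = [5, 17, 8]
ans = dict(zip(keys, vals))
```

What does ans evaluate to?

Step 1: zip pairs keys with values:
  'd' -> 5
  'b' -> 17
  'e' -> 8
Therefore ans = {'d': 5, 'b': 17, 'e': 8}.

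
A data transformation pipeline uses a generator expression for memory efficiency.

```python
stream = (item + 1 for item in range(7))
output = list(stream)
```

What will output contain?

Step 1: For each item in range(7), compute item+1:
  item=0: 0+1 = 1
  item=1: 1+1 = 2
  item=2: 2+1 = 3
  item=3: 3+1 = 4
  item=4: 4+1 = 5
  item=5: 5+1 = 6
  item=6: 6+1 = 7
Therefore output = [1, 2, 3, 4, 5, 6, 7].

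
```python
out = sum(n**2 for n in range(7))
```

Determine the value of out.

Step 1: Compute n**2 for each n in range(7):
  n=0: 0**2 = 0
  n=1: 1**2 = 1
  n=2: 2**2 = 4
  n=3: 3**2 = 9
  n=4: 4**2 = 16
  n=5: 5**2 = 25
  n=6: 6**2 = 36
Step 2: sum = 0 + 1 + 4 + 9 + 16 + 25 + 36 = 91.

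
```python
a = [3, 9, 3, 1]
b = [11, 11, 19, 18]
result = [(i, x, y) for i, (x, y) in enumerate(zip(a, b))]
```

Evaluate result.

Step 1: enumerate(zip(a, b)) gives index with paired elements:
  i=0: (3, 11)
  i=1: (9, 11)
  i=2: (3, 19)
  i=3: (1, 18)
Therefore result = [(0, 3, 11), (1, 9, 11), (2, 3, 19), (3, 1, 18)].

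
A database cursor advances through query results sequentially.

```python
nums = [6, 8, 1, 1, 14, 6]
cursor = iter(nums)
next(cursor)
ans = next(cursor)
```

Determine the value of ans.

Step 1: Create iterator over [6, 8, 1, 1, 14, 6].
Step 2: next() consumes 6.
Step 3: next() returns 8.
Therefore ans = 8.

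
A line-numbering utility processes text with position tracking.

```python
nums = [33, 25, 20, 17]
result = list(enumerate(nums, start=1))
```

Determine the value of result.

Step 1: enumerate with start=1:
  (1, 33)
  (2, 25)
  (3, 20)
  (4, 17)
Therefore result = [(1, 33), (2, 25), (3, 20), (4, 17)].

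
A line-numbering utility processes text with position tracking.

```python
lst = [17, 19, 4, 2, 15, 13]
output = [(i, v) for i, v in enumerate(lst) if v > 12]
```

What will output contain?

Step 1: Filter enumerate([17, 19, 4, 2, 15, 13]) keeping v > 12:
  (0, 17): 17 > 12, included
  (1, 19): 19 > 12, included
  (2, 4): 4 <= 12, excluded
  (3, 2): 2 <= 12, excluded
  (4, 15): 15 > 12, included
  (5, 13): 13 > 12, included
Therefore output = [(0, 17), (1, 19), (4, 15), (5, 13)].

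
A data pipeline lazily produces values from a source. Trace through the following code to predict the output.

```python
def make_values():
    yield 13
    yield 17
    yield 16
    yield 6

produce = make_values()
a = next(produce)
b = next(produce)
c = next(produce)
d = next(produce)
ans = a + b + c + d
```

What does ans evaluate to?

Step 1: Create generator and consume all values:
  a = next(produce) = 13
  b = next(produce) = 17
  c = next(produce) = 16
  d = next(produce) = 6
Step 2: ans = 13 + 17 + 16 + 6 = 52.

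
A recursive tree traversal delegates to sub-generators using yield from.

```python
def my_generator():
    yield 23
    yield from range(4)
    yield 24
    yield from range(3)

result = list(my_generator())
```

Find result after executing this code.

Step 1: Trace yields in order:
  yield 23
  yield 0
  yield 1
  yield 2
  yield 3
  yield 24
  yield 0
  yield 1
  yield 2
Therefore result = [23, 0, 1, 2, 3, 24, 0, 1, 2].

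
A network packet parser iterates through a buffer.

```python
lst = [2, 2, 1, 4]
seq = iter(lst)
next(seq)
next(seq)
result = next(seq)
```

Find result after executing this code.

Step 1: Create iterator over [2, 2, 1, 4].
Step 2: next() consumes 2.
Step 3: next() consumes 2.
Step 4: next() returns 1.
Therefore result = 1.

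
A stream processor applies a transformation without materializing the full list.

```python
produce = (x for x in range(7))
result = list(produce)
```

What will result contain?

Step 1: Generator expression iterates range(7): [0, 1, 2, 3, 4, 5, 6].
Step 2: list() collects all values.
Therefore result = [0, 1, 2, 3, 4, 5, 6].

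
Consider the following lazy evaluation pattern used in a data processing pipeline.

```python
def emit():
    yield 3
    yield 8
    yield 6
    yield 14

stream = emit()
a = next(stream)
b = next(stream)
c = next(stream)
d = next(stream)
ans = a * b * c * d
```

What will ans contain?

Step 1: Create generator and consume all values:
  a = next(stream) = 3
  b = next(stream) = 8
  c = next(stream) = 6
  d = next(stream) = 14
Step 2: ans = 3 * 8 * 6 * 14 = 2016.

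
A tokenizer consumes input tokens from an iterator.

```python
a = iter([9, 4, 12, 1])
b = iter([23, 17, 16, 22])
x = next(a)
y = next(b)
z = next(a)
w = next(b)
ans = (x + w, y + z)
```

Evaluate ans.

Step 1: a iterates [9, 4, 12, 1], b iterates [23, 17, 16, 22].
Step 2: x = next(a) = 9, y = next(b) = 23.
Step 3: z = next(a) = 4, w = next(b) = 17.
Step 4: ans = (9 + 17, 23 + 4) = (26, 27).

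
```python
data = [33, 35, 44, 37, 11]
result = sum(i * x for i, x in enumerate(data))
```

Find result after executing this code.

Step 1: Compute i * x for each (i, x) in enumerate([33, 35, 44, 37, 11]):
  i=0, x=33: 0*33 = 0
  i=1, x=35: 1*35 = 35
  i=2, x=44: 2*44 = 88
  i=3, x=37: 3*37 = 111
  i=4, x=11: 4*11 = 44
Step 2: sum = 0 + 35 + 88 + 111 + 44 = 278.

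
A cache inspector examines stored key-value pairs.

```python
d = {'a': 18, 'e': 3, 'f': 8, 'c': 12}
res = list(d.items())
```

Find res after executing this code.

Step 1: d.items() returns (key, value) pairs in insertion order.
Therefore res = [('a', 18), ('e', 3), ('f', 8), ('c', 12)].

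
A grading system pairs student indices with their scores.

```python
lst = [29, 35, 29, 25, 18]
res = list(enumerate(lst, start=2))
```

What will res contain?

Step 1: enumerate with start=2:
  (2, 29)
  (3, 35)
  (4, 29)
  (5, 25)
  (6, 18)
Therefore res = [(2, 29), (3, 35), (4, 29), (5, 25), (6, 18)].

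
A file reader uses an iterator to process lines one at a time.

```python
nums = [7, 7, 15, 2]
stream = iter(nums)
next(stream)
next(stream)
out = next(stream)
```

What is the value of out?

Step 1: Create iterator over [7, 7, 15, 2].
Step 2: next() consumes 7.
Step 3: next() consumes 7.
Step 4: next() returns 15.
Therefore out = 15.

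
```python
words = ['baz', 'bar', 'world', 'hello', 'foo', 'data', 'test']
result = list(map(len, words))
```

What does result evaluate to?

Step 1: Map len() to each word:
  'baz' -> 3
  'bar' -> 3
  'world' -> 5
  'hello' -> 5
  'foo' -> 3
  'data' -> 4
  'test' -> 4
Therefore result = [3, 3, 5, 5, 3, 4, 4].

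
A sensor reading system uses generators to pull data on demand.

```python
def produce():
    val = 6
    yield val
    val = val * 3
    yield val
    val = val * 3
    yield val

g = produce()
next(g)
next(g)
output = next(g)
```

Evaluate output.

Step 1: Trace through generator execution:
  Yield 1: val starts at 6, yield 6
  Yield 2: val = 6 * 3 = 18, yield 18
  Yield 3: val = 18 * 3 = 54, yield 54
Step 2: First next() gets 6, second next() gets the second value, third next() yields 54.
Therefore output = 54.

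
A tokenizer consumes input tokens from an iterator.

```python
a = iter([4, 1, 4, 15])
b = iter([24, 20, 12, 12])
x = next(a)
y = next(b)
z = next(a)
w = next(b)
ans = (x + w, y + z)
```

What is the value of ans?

Step 1: a iterates [4, 1, 4, 15], b iterates [24, 20, 12, 12].
Step 2: x = next(a) = 4, y = next(b) = 24.
Step 3: z = next(a) = 1, w = next(b) = 20.
Step 4: ans = (4 + 20, 24 + 1) = (24, 25).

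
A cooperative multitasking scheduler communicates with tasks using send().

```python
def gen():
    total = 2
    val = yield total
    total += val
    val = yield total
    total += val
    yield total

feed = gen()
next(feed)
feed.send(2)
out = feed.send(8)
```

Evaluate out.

Step 1: next() -> yield total=2.
Step 2: send(2) -> val=2, total = 2+2 = 4, yield 4.
Step 3: send(8) -> val=8, total = 4+8 = 12, yield 12.
Therefore out = 12.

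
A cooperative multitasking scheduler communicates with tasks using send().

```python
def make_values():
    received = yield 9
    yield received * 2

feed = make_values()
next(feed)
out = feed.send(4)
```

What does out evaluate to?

Step 1: next(feed) advances to first yield, producing 9.
Step 2: send(4) resumes, received = 4.
Step 3: yield received * 2 = 4 * 2 = 8.
Therefore out = 8.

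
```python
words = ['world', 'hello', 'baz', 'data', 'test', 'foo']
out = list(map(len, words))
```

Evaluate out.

Step 1: Map len() to each word:
  'world' -> 5
  'hello' -> 5
  'baz' -> 3
  'data' -> 4
  'test' -> 4
  'foo' -> 3
Therefore out = [5, 5, 3, 4, 4, 3].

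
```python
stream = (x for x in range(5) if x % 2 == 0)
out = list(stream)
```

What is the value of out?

Step 1: Filter range(5) keeping only even values:
  x=0: even, included
  x=1: odd, excluded
  x=2: even, included
  x=3: odd, excluded
  x=4: even, included
Therefore out = [0, 2, 4].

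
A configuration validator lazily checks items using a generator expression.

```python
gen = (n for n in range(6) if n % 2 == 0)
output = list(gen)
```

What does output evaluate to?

Step 1: Filter range(6) keeping only even values:
  n=0: even, included
  n=1: odd, excluded
  n=2: even, included
  n=3: odd, excluded
  n=4: even, included
  n=5: odd, excluded
Therefore output = [0, 2, 4].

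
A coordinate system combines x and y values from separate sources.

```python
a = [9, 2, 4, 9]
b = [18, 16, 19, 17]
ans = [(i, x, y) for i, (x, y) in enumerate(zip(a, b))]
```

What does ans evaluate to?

Step 1: enumerate(zip(a, b)) gives index with paired elements:
  i=0: (9, 18)
  i=1: (2, 16)
  i=2: (4, 19)
  i=3: (9, 17)
Therefore ans = [(0, 9, 18), (1, 2, 16), (2, 4, 19), (3, 9, 17)].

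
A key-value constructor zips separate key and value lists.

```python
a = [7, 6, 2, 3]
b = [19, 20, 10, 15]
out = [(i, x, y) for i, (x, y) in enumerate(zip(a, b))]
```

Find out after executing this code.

Step 1: enumerate(zip(a, b)) gives index with paired elements:
  i=0: (7, 19)
  i=1: (6, 20)
  i=2: (2, 10)
  i=3: (3, 15)
Therefore out = [(0, 7, 19), (1, 6, 20), (2, 2, 10), (3, 3, 15)].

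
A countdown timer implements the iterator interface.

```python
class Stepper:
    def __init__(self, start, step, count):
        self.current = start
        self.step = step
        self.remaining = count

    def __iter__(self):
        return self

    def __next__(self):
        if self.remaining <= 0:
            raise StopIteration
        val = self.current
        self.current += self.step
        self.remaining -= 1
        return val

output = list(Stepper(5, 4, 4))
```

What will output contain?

Step 1: Stepper starts at 5, increments by 4, for 4 steps:
  Yield 5, then current += 4
  Yield 9, then current += 4
  Yield 13, then current += 4
  Yield 17, then current += 4
Therefore output = [5, 9, 13, 17].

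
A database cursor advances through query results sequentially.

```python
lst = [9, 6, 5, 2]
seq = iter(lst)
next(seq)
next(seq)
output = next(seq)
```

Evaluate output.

Step 1: Create iterator over [9, 6, 5, 2].
Step 2: next() consumes 9.
Step 3: next() consumes 6.
Step 4: next() returns 5.
Therefore output = 5.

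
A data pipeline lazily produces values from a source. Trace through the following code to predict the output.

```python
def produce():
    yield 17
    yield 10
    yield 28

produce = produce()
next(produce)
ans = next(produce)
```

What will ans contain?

Step 1: produce() creates a generator.
Step 2: next(produce) yields 17 (consumed and discarded).
Step 3: next(produce) yields 10, assigned to ans.
Therefore ans = 10.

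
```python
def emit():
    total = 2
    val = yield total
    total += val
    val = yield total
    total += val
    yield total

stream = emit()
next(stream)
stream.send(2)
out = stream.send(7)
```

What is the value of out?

Step 1: next() -> yield total=2.
Step 2: send(2) -> val=2, total = 2+2 = 4, yield 4.
Step 3: send(7) -> val=7, total = 4+7 = 11, yield 11.
Therefore out = 11.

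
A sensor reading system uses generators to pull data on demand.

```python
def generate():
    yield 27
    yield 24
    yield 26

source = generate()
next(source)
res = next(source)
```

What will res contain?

Step 1: generate() creates a generator.
Step 2: next(source) yields 27 (consumed and discarded).
Step 3: next(source) yields 24, assigned to res.
Therefore res = 24.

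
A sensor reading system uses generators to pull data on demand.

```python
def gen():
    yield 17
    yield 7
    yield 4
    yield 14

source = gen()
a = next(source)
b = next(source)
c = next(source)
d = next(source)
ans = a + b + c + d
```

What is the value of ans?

Step 1: Create generator and consume all values:
  a = next(source) = 17
  b = next(source) = 7
  c = next(source) = 4
  d = next(source) = 14
Step 2: ans = 17 + 7 + 4 + 14 = 42.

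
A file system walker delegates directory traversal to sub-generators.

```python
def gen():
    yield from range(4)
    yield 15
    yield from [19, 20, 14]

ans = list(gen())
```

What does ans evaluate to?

Step 1: Trace yields in order:
  yield 0
  yield 1
  yield 2
  yield 3
  yield 15
  yield 19
  yield 20
  yield 14
Therefore ans = [0, 1, 2, 3, 15, 19, 20, 14].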